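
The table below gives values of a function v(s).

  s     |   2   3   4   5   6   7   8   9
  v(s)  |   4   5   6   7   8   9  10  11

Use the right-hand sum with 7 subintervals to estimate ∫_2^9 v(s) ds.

56

Δs = 1.
Sum = 1·[5 + 6 + 7 + 8 + 9 + 10 + 11] = 56.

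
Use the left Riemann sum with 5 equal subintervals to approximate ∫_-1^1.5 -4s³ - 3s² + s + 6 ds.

11.25

Δs = (1.5 − (-1))/5 = 0.5.
Left endpoints: -1, -0.5, 0, 0.5, 1.
f(-1) = 6, f(-0.5) = 5.25, f(0) = 6, f(0.5) = 5.25, f(1) = 0.
Sum = Δs · [f(-1) + f(-0.5) + f(0) + f(0.5) + f(1)].
Sum = 11.25.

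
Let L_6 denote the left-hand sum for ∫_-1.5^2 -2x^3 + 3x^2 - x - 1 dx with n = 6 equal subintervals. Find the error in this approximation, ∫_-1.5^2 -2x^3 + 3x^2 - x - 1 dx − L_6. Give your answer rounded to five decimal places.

Exact integral: ∫_-1.5^2 f(x) dx = 1.53125.
L_6 ≈ 7.9539931.
Error ≈ 1.53125 − 7.9539931 ≈ -6.42274.

-6.42274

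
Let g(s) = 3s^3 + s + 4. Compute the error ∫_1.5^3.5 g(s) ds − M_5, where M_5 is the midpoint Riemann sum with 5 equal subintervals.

Exact integral: ∫_1.5^3.5 g(s) ds = 121.75.
M_5 = 121.15.
Error = 121.75 − 121.15 = 0.6.

0.6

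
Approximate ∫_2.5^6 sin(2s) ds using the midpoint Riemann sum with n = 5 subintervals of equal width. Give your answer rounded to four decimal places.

Δs = (6 − 2.5)/5 = 0.7.
Midpoints: 2.85, 3.55, 4.25, 4.95, 5.65.
f(2.85) ≈ -0.5507, f(3.55) ≈ 0.7290, f(4.25) ≈ 0.7985, f(4.95) ≈ -0.4575, f(5.65) ≈ -0.9540.
Sum = Δs · [f(2.85) + f(3.55) + f(4.25) + f(4.95) + f(5.65)].
Sum ≈ -0.3043.

-0.3043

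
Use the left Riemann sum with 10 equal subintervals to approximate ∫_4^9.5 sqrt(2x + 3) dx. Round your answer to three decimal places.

Δx = (9.5 − 4)/10 = 0.55.
Left endpoints: 4, 4.55, 5.1, 5.65, 6.2, 6.75, 7.3, 7.85, 8.4, 8.95.
f(4) ≈ 3.317, f(4.55) ≈ 3.479, f(5.1) ≈ 3.633, f(5.65) ≈ 3.782, f(6.2) ≈ 3.924, f(6.75) ≈ 4.062, f(7.3) ≈ 4.195, f(7.85) ≈ 4.324, f(8.4) ≈ 4.450, f(8.95) ≈ 4.572.
Sum = Δx · [f(4) + f(4.55) + f(5.1) + ...].
Sum ≈ 21.855.

21.855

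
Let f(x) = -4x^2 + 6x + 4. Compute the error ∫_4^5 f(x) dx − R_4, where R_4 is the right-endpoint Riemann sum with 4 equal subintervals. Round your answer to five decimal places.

3.79167

Exact integral: ∫_4^5 f(x) dx ≈ -50.3333333.
R_4 = -54.125.
Error ≈ -50.3333333 − (-54.125) ≈ 3.79167.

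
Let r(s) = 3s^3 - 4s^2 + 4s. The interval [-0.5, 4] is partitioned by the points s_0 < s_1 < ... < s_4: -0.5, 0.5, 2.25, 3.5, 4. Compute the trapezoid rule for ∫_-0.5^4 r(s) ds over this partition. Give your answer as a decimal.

152.5078125

Subinterval widths: 1, 1.75, 1.25, 0.5.
r(-0.5) = -3.375, r(0.5) = 1.375, r(2.25) = 22.921875, r(3.5) = 93.625, r(4) = 144.
On each subinterval the trapezoid contributes (Δs_i/2)·[r(s_{i-1}) + r(s_i)].
Sum = 152.5078125.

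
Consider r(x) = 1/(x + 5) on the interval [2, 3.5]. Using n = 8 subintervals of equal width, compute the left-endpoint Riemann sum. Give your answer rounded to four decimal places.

Δx = (3.5 − 2)/8 = 0.1875.
Left endpoints: 2, 2.1875, 2.375, 2.5625, 2.75, 2.9375, 3.125, 3.3125.
r(2) = 1/7, r(2.1875) = 16/115, r(2.375) = 8/59, r(2.5625) = 16/121, r(2.75) = 4/31, r(2.9375) = 16/127, r(3.125) = 8/65, r(3.3125) = 16/133.
Sum = Δx · [r(2) + r(2.1875) + r(2.375) + ...].
Sum ≈ 0.1965.

0.1965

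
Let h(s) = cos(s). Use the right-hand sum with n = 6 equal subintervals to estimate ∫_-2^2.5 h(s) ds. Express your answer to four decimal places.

1.2920

Δs = (2.5 − (-2))/6 = 0.75.
Right endpoints: -1.25, -0.5, 0.25, 1, 1.75, 2.5.
h(-1.25) ≈ 0.3153, h(-0.5) ≈ 0.8776, h(0.25) ≈ 0.9689, h(1) ≈ 0.5403, h(1.75) ≈ -0.1782, h(2.5) ≈ -0.8011.
Sum = Δs · [h(-1.25) + h(-0.5) + h(0.25) + ...].
Sum ≈ 1.2920.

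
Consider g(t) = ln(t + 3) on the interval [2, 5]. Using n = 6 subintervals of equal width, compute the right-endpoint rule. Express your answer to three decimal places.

5.704

Δt = (5 − 2)/6 = 0.5.
Right endpoints: 2.5, 3, 3.5, 4, 4.5, 5.
g(2.5) ≈ 1.705, g(3) ≈ 1.792, g(3.5) ≈ 1.872, g(4) ≈ 1.946, g(4.5) ≈ 2.015, g(5) ≈ 2.079.
Sum = Δt · [g(2.5) + g(3) + g(3.5) + ...].
Sum ≈ 5.704.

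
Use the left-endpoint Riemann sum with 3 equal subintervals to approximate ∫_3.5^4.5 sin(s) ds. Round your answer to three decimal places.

-0.614

Δs = (4.5 − 3.5)/3 = 1/3.
Left endpoints: 3.5, 23/6, 25/6.
f(3.5) ≈ -0.351, f(23/6) ≈ -0.638, f(25/6) ≈ -0.855.
Sum = Δs · [f(3.5) + f(23/6) + f(25/6)].
Sum ≈ -0.614.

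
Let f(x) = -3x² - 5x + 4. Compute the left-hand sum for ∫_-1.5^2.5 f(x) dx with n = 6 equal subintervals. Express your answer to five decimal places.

Δx = (2.5 − (-1.5))/6 = 2/3.
Left endpoints: -1.5, -5/6, -1/6, 0.5, 7/6, 11/6.
f(-1.5) = 4.75, f(-5/6) = 73/12, f(-1/6) = 4.75, f(0.5) = 0.75, f(7/6) = -71/12, f(11/6) = -15.25.
Sum = Δx · [f(-1.5) + f(-5/6) + f(-1/6) + ...].
Sum ≈ -3.22222.

-3.22222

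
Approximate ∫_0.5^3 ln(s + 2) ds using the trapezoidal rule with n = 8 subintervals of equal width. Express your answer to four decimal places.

Δs = (3 − 0.5)/8 = 0.3125.
f(0.5) ≈ 0.9163, f(0.8125) ≈ 1.0341, f(1.125) ≈ 1.1394, f(1.4375) ≈ 1.2347, f(1.75) ≈ 1.3218, f(2.0625) ≈ 1.4018, f(2.375) ≈ 1.4759, f(2.6875) ≈ 1.5449, f(3) ≈ 1.6094.
T_8 = (Δs/2)·[f(s_0) + 2f(s_1) + ... + 2f(s_{7}) + f(s_8)].
Sum ≈ 3.2548.

3.2548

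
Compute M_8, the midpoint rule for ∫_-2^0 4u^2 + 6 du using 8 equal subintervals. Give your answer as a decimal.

Δu = (0 − (-2))/8 = 0.25.
Midpoints: -1.875, -1.625, -1.375, -1.125, -0.875, -0.625, -0.375, -0.125.
f(-1.875) = 20.0625, f(-1.625) = 16.5625, f(-1.375) = 13.5625, f(-1.125) = 11.0625, f(-0.875) = 9.0625, f(-0.625) = 7.5625, f(-0.375) = 6.5625, f(-0.125) = 6.0625.
Sum = Δu · [f(-1.875) + f(-1.625) + f(-1.375) + ...].
Sum = 22.625.

22.625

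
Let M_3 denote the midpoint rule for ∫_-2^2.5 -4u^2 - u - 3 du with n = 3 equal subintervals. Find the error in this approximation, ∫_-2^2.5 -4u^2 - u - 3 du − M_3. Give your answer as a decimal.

Exact integral: ∫_-2^2.5 f(u) du = -46.125.
M_3 = -42.75.
Error = -46.125 − (-42.75) = -3.375.

-3.375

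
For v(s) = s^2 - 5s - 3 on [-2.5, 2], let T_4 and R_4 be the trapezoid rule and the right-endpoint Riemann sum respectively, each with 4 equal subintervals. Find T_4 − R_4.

T_4 = 0.94921875.
R_4 = -12.97265625.
T_4 − R_4 = 13.921875.

13.921875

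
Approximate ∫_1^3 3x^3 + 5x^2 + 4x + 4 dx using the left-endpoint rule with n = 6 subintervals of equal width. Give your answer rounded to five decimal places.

107.18519

Δx = (3 − 1)/6 = 1/3.
Left endpoints: 1, 4/3, 5/3, 2, 7/3, 8/3.
f(1) = 16, f(4/3) = 76/3, f(5/3) = 346/9, f(2) = 56, f(7/3) = 236/3, f(8/3) = 964/9.
Sum = Δx · [f(1) + f(4/3) + f(5/3) + ...].
Sum ≈ 107.18519.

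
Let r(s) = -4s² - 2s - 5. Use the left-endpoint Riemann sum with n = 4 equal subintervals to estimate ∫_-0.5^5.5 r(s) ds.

Δs = (5.5 − (-0.5))/4 = 1.5.
Left endpoints: -0.5, 1, 2.5, 4.
r(-0.5) = -5, r(1) = -11, r(2.5) = -35, r(4) = -77.
Sum = Δs · [r(-0.5) + r(1) + r(2.5) + r(4)].
Sum = -192.

-192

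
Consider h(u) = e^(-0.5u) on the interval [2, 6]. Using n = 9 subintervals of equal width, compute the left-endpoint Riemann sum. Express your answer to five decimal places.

Δu = (6 − 2)/9 = 4/9.
Left endpoints: 2, 22/9, 26/9, 10/3, 34/9, 38/9, 14/3, 46/9, 50/9.
h(2) ≈ 0.36788, h(22/9) ≈ 0.29457, h(26/9) ≈ 0.23588, h(10/3) ≈ 0.18888, h(34/9) ≈ 0.15124, h(38/9) ≈ 0.12110, h(14/3) ≈ 0.09697, h(46/9) ≈ 0.07765, h(50/9) ≈ 0.06218.
Sum = Δu · [h(2) + h(22/9) + h(26/9) + ...].
Sum ≈ 0.70949.

0.70949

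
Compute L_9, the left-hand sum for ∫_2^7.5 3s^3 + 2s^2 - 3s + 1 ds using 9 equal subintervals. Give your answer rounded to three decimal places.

2173.134

Δs = (7.5 − 2)/9 = 11/18.
Left endpoints: 2, 47/18, 29/9, 23/6, 40/9, 91/18, 17/3, 113/18, 62/9.
f(2) = 27, f(47/18) = 117047/1944, f(29/9) = 27329/243, f(23/6) = 187.875, f(40/9) = 70603/243, f(91/18) = 825403/1944, f(17/3) = 5347/9, f(113/18) = 1561457/1944, f(62/9) = 256613/243.
Sum = Δs · [f(2) + f(47/18) + f(29/9) + ...].
Sum ≈ 2173.134.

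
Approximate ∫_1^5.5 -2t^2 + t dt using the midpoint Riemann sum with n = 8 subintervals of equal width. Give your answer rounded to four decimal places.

Δt = (5.5 − 1)/8 = 0.5625.
Midpoints: 1.28125, 1.84375, 2.40625, 2.96875, 3.53125, 4.09375, 4.65625, 5.21875.
f(1.28125) = -1025/512, f(1.84375) = -2537/512, f(2.40625) = -4697/512, f(2.96875) = -7505/512, f(3.53125) = -10961/512, f(4.09375) = -15065/512, f(4.65625) = -19817/512, f(5.21875) = -25217/512.
Sum = Δt · [f(1.28125) + f(1.84375) + f(2.40625) + ...].
Sum ≈ -95.3877.

-95.3877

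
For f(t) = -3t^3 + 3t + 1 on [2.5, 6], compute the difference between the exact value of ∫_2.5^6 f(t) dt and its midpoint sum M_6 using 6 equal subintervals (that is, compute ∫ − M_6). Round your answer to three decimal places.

-3.796

Exact integral: ∫_2.5^6 f(t) dt = -894.578125.
M_6 ≈ -890.78190.
Error ≈ -894.578125 − (-890.78190) ≈ -3.796.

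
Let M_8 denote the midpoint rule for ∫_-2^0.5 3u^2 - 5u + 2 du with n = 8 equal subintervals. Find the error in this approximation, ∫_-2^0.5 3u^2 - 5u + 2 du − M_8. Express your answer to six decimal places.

0.061035

Exact integral: ∫_-2^0.5 f(u) du = 22.5.
M_8 ≈ 22.43896484.
Error ≈ 22.5 − 22.43896484 ≈ 0.061035.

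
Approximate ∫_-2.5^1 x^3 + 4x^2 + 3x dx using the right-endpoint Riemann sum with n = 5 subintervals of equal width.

7.42

Δx = (1 − (-2.5))/5 = 0.7.
Right endpoints: -1.8, -1.1, -0.4, 0.3, 1.
f(-1.8) = 1.728, f(-1.1) = 0.209, f(-0.4) = -0.624, f(0.3) = 1.287, f(1) = 8.
Sum = Δx · [f(-1.8) + f(-1.1) + f(-0.4) + f(0.3) + f(1)].
Sum = 7.42.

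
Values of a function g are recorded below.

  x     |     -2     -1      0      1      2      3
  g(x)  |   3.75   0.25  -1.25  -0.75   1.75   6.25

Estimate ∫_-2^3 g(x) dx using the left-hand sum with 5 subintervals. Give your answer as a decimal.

Δx = 1.
Sum = 1·[3.75 + 0.25 + (-1.25) + (-0.75) + 1.75] = 3.75.

3.75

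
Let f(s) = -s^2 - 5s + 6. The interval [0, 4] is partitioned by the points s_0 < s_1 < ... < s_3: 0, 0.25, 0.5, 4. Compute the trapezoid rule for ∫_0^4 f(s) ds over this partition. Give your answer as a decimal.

-44.484375

Subinterval widths: 0.25, 0.25, 3.5.
f(0) = 6, f(0.25) = 4.6875, f(0.5) = 3.25, f(4) = -30.
On each subinterval the trapezoid contributes (Δs_i/2)·[f(s_{i-1}) + f(s_i)].
Sum = -44.484375.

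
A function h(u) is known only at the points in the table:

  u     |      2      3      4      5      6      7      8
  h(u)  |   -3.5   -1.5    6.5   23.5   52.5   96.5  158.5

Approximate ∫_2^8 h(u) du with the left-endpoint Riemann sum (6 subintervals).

174

Δu = 1.
Sum = 1·[(-3.5) + (-1.5) + 6.5 + 23.5 + 52.5 + 96.5] = 174.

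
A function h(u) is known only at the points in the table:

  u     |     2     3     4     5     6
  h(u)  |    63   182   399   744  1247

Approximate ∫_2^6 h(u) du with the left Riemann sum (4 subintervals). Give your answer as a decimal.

Δu = 1.
Sum = 1·[63 + 182 + 399 + 744] = 1388.

1388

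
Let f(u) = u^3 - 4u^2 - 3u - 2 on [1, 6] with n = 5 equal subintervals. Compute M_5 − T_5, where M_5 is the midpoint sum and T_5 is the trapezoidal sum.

-8.125

M_5 = -28.125.
T_5 = -20.
M_5 − T_5 = -8.125.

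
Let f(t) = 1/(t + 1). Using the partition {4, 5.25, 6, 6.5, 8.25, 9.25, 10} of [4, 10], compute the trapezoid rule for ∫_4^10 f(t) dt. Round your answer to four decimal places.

0.7924

Subinterval widths: 1.25, 0.75, 0.5, 1.75, 1, 0.75.
f(4) = 0.2, f(5.25) = 0.16, f(6) = 1/7, f(6.5) = 2/15, f(8.25) = 4/37, f(9.25) = 4/41, f(10) = 1/11.
On each subinterval the trapezoid contributes (Δt_i/2)·[f(t_{i-1}) + f(t_i)].
Sum ≈ 0.7924.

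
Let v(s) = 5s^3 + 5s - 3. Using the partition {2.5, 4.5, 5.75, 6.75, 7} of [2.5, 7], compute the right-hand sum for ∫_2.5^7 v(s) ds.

Subinterval widths: 2, 1.25, 1, 0.25.
Right endpoints: 4.5, 5.75, 6.75, 7.
v(4.5) = 475.125, v(5.75) = 976.296875, v(6.75) = 1568.484375, v(7) = 1747.
Sum = Σ Δs_i · v(s_i).
Sum = 4175.85546875.

4175.85546875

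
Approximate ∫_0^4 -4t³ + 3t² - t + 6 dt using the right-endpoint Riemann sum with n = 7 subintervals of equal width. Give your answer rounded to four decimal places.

Δt = (4 − 0)/7 = 4/7.
Right endpoints: 4/7, 8/7, 12/7, 16/7, 20/7, 24/7, 4.
f(4/7) = 1942/343, f(8/7) = 962/343, f(12/7) = -2418/343, f(16/7) = -9734/343, f(20/7) = -22522/343, f(24/7) = -42318/343, f(4) = -206.
Sum = Δt · [f(4/7) + f(8/7) + f(12/7) + ...].
Sum ≈ -241.1429.

-241.1429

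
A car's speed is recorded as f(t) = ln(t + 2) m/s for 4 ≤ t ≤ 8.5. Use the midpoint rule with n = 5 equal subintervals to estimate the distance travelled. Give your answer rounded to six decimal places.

9.441288

Δt = (8.5 − 4)/5 = 0.9.
Midpoints: 4.45, 5.35, 6.25, 7.15, 8.05.
f(4.45) ≈ 1.864080, f(5.35) ≈ 1.994700, f(6.25) ≈ 2.110213, f(7.15) ≈ 2.213754, f(8.05) ≈ 2.307573.
Sum = Δt · [f(4.45) + f(5.35) + f(6.25) + f(7.15) + f(8.05)].
Sum ≈ 9.441288.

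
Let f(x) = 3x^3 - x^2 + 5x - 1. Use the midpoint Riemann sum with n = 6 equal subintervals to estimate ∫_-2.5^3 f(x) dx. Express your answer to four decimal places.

18.1384

Δx = (3 − (-2.5))/6 = 11/12.
Midpoints: -49/24, -1.125, -5/24, 17/24, 1.625, 61/24.
f(-49/24) = -20945/512, f(-1.125) = -6227/512, f(-5/24) = -9733/4608, f(17/24) = 4771/1536, f(1.625) = 8887/512, f(61/24) = 251165/4608.
Sum = Δx · [f(-49/24) + f(-1.125) + f(-5/24) + ...].
Sum ≈ 18.1384.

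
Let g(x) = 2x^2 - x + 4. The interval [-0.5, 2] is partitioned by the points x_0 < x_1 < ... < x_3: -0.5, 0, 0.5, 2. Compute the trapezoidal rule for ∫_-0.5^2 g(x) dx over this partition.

14.75

Subinterval widths: 0.5, 0.5, 1.5.
g(-0.5) = 5, g(0) = 4, g(0.5) = 4, g(2) = 10.
On each subinterval the trapezoid contributes (Δx_i/2)·[g(x_{i-1}) + g(x_i)].
Sum = 14.75.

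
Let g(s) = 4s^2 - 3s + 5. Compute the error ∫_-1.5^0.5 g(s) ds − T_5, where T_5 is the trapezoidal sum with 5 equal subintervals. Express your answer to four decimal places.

-0.2133

Exact integral: ∫_-1.5^0.5 g(s) ds ≈ 17.666667.
T_5 = 17.88.
Error ≈ 17.666667 − 17.88 ≈ -0.2133.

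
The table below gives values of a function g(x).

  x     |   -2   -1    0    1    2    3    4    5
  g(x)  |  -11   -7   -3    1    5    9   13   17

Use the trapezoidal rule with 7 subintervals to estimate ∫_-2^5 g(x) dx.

Δx = 1.
T_7 = (1/2)·[(-11) + 2·(-7) + 2·(-3) + 2·1 + 2·5 + 2·9 + 2·13 + 17] = 21.

21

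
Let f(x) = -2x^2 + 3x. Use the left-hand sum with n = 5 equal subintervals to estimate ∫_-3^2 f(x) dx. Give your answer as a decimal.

Δx = (2 − (-3))/5 = 1.
Left endpoints: -3, -2, -1, 0, 1.
f(-3) = -27, f(-2) = -14, f(-1) = -5, f(0) = 0, f(1) = 1.
Sum = Δx · [f(-3) + f(-2) + f(-1) + f(0) + f(1)].
Sum = -45.

-45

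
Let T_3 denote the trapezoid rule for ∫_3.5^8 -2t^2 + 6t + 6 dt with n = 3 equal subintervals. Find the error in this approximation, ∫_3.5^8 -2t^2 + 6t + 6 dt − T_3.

Exact integral: ∫_3.5^8 f(t) dt = -130.5.
T_3 = -133.875.
Error = -130.5 − (-133.875) = 3.375.

3.375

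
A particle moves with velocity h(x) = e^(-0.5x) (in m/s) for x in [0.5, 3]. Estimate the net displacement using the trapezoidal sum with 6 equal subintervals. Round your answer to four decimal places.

Δx = (3 − 0.5)/6 = 5/12.
h(0.5) ≈ 0.7788, h(11/12) ≈ 0.6323, h(4/3) ≈ 0.5134, h(1.75) ≈ 0.4169, h(13/6) ≈ 0.3385, h(31/12) ≈ 0.2748, h(3) ≈ 0.2231.
T_6 = (Δx/2)·[h(x_0) + 2h(x_1) + ... + 2h(x_{5}) + h(x_6)].
Sum ≈ 1.1154.

1.1154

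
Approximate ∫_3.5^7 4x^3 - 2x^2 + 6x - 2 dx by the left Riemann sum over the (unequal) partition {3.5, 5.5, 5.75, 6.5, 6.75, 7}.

Subinterval widths: 2, 0.25, 0.75, 0.25, 0.25.
Left endpoints: 3.5, 5.5, 5.75, 6.5, 6.75.
f(3.5) = 166, f(5.5) = 636, f(5.75) = 726.8125, f(6.5) = 1051, f(6.75) = 1177.5625.
Sum = Σ Δx_i · f(x_i).
Sum = 1593.25.

1593.25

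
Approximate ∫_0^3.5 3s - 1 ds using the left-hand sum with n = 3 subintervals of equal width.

8.75

Δs = (3.5 − 0)/3 = 7/6.
Left endpoints: 0, 7/6, 7/3.
f(0) = -1, f(7/6) = 2.5, f(7/3) = 6.
Sum = Δs · [f(0) + f(7/6) + f(7/3)].
Sum = 8.75.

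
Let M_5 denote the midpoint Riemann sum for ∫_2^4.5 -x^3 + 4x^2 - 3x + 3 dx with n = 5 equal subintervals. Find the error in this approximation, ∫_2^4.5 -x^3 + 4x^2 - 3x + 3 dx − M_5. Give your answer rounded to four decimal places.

-0.2995

Exact integral: ∫_2^4.5 f(x) dx ≈ -4.557292.
M_5 = -4.2578125.
Error ≈ -4.557292 − (-4.2578125) ≈ -0.2995.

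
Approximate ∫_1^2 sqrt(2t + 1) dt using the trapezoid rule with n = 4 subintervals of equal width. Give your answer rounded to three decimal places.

1.994

Δt = (2 − 1)/4 = 0.25.
f(1) ≈ 1.732, f(1.25) ≈ 1.871, f(1.5) ≈ 2.000, f(1.75) ≈ 2.121, f(2) ≈ 2.236.
T_4 = (Δt/2)·[f(t_0) + 2f(t_1) + 2f(t_2) + 2f(t_3) + f(t_4)].
Sum ≈ 1.994.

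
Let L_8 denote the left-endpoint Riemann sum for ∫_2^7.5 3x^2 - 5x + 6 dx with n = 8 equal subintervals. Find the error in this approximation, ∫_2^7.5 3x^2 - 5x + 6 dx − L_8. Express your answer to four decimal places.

43.1299

Exact integral: ∫_2^7.5 f(x) dx = 316.25.
L_8 ≈ 273.120117.
Error ≈ 316.25 − 273.120117 ≈ 43.1299.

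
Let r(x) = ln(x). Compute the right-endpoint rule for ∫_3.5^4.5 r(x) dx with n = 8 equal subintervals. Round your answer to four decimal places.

1.3993

Δx = (4.5 − 3.5)/8 = 0.125.
Right endpoints: 3.625, 3.75, 3.875, 4, 4.125, 4.25, 4.375, 4.5.
r(3.625) ≈ 1.2879, r(3.75) ≈ 1.3218, r(3.875) ≈ 1.3545, r(4) ≈ 1.3863, r(4.125) ≈ 1.4171, r(4.25) ≈ 1.4469, r(4.375) ≈ 1.4759, r(4.5) ≈ 1.5041.
Sum = Δx · [r(3.625) + r(3.75) + r(3.875) + ...].
Sum ≈ 1.3993.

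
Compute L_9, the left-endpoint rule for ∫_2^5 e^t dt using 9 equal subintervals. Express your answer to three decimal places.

118.823

Δt = (5 − 2)/9 = 1/3.
Left endpoints: 2, 7/3, 8/3, 3, 10/3, 11/3, 4, 13/3, 14/3.
f(2) ≈ 7.389, f(7/3) ≈ 10.312, f(8/3) ≈ 14.392, f(3) ≈ 20.086, f(10/3) ≈ 28.032, f(11/3) ≈ 39.121, f(4) ≈ 54.598, f(13/3) ≈ 76.198, f(14/3) ≈ 106.343.
Sum = Δt · [f(2) + f(7/3) + f(8/3) + ...].
Sum ≈ 118.823.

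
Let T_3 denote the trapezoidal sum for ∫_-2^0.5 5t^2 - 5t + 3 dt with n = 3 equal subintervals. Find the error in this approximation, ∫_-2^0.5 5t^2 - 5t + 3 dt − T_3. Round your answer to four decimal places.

Exact integral: ∫_-2^0.5 f(t) dt ≈ 30.416667.
T_3 ≈ 31.863426.
Error ≈ 30.416667 − 31.863426 ≈ -1.4468.

-1.4468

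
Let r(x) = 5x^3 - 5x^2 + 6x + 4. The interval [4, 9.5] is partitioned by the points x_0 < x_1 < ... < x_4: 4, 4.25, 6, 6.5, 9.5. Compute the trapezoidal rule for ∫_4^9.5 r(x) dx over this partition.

9367.484375

Subinterval widths: 0.25, 1.75, 0.5, 3.
r(4) = 268, r(4.25) = 323.015625, r(6) = 940, r(6.5) = 1204.875, r(9.5) = 3896.625.
On each subinterval the trapezoid contributes (Δx_i/2)·[r(x_{i-1}) + r(x_i)].
Sum = 9367.484375.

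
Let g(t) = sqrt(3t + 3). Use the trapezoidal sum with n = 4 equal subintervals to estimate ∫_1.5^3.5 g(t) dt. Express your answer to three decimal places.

6.455

Δt = (3.5 − 1.5)/4 = 0.5.
g(1.5) ≈ 2.739, g(2) ≈ 3.000, g(2.5) ≈ 3.240, g(3) ≈ 3.464, g(3.5) ≈ 3.674.
T_4 = (Δt/2)·[g(t_0) + 2g(t_1) + 2g(t_2) + 2g(t_3) + g(t_4)].
Sum ≈ 6.455.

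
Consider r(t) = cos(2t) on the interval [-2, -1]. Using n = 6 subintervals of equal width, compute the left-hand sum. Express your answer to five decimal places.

-0.84511

Δt = (-1 − (-2))/6 = 1/6.
Left endpoints: -2, -11/6, -5/3, -1.5, -4/3, -7/6.
r(-2) ≈ -0.65364, r(-11/6) ≈ -0.86529, r(-5/3) ≈ -0.98167, r(-1.5) ≈ -0.98999, r(-4/3) ≈ -0.88933, r(-7/6) ≈ -0.69076.
Sum = Δt · [r(-2) + r(-11/6) + r(-5/3) + ...].
Sum ≈ -0.84511.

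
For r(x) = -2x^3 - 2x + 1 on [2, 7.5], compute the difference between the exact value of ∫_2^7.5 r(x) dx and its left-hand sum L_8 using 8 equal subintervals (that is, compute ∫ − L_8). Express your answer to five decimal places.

-275.97217

Exact integral: ∫_2^7.5 r(x) dx = -1620.78125.
L_8 ≈ -1344.8090820.
Error ≈ -1620.78125 − (-1344.8090820) ≈ -275.97217.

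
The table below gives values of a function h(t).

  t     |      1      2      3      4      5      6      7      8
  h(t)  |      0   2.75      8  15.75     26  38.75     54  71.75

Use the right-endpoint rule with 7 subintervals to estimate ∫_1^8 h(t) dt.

Δt = 1.
Sum = 1·[2.75 + 8 + 15.75 + 26 + 38.75 + 54 + 71.75] = 217.

217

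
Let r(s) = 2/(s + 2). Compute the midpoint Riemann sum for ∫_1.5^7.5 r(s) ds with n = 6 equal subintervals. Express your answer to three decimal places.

1.991

Δs = (7.5 − 1.5)/6 = 1.
Midpoints: 2, 3, 4, 5, 6, 7.
r(2) = 0.5, r(3) = 0.4, r(4) = 1/3, r(5) = 2/7, r(6) = 0.25, r(7) = 2/9.
Sum = Δs · [r(2) + r(3) + r(4) + ...].
Sum ≈ 1.991.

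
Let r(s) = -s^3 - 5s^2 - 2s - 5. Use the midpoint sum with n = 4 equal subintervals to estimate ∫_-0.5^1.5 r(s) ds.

Δs = (1.5 − (-0.5))/4 = 0.5.
Midpoints: -0.25, 0.25, 0.75, 1.25.
r(-0.25) = -4.796875, r(0.25) = -5.828125, r(0.75) = -9.734375, r(1.25) = -17.265625.
Sum = Δs · [r(-0.25) + r(0.25) + r(0.75) + r(1.25)].
Sum = -18.8125.

-18.8125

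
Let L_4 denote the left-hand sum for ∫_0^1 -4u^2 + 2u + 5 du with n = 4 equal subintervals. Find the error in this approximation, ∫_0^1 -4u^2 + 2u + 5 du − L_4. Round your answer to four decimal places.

-0.2083

Exact integral: ∫_0^1 f(u) du ≈ 4.666667.
L_4 = 4.875.
Error ≈ 4.666667 − 4.875 ≈ -0.2083.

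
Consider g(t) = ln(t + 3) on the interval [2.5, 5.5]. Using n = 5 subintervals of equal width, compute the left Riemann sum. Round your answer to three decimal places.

5.682

Δt = (5.5 − 2.5)/5 = 0.6.
Left endpoints: 2.5, 3.1, 3.7, 4.3, 4.9.
g(2.5) ≈ 1.705, g(3.1) ≈ 1.808, g(3.7) ≈ 1.902, g(4.3) ≈ 1.988, g(4.9) ≈ 2.067.
Sum = Δt · [g(2.5) + g(3.1) + g(3.7) + g(4.3) + g(4.9)].
Sum ≈ 5.682.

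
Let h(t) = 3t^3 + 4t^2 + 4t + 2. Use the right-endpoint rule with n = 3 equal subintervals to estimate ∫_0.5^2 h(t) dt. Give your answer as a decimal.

45.0625

Δt = (2 − 0.5)/3 = 0.5.
Right endpoints: 1, 1.5, 2.
h(1) = 13, h(1.5) = 27.125, h(2) = 50.
Sum = Δt · [h(1) + h(1.5) + h(2)].
Sum = 45.0625.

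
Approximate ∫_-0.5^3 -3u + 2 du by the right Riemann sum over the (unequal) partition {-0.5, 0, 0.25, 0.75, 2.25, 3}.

Subinterval widths: 0.5, 0.25, 0.5, 1.5, 0.75.
Right endpoints: 0, 0.25, 0.75, 2.25, 3.
f(0) = 2, f(0.25) = 1.25, f(0.75) = -0.25, f(2.25) = -4.75, f(3) = -7.
Sum = Σ Δu_i · f(u_i).
Sum = -11.1875.

-11.1875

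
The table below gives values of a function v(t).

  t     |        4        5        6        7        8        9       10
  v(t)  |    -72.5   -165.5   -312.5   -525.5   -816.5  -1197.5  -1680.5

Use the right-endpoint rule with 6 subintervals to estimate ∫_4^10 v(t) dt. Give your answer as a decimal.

Δt = 1.
Sum = 1·[(-165.5) + (-312.5) + (-525.5) + (-816.5) + (-1197.5) + (-1680.5)] = -4698.

-4698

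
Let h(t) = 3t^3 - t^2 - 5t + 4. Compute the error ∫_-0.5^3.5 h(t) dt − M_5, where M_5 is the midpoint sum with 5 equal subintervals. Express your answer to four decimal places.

2.6667

Exact integral: ∫_-0.5^3.5 h(t) dt ≈ 84.166667.
M_5 = 81.5.
Error ≈ 84.166667 − 81.5 ≈ 2.6667.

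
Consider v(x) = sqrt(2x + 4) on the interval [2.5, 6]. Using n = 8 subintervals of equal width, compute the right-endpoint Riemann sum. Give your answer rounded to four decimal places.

Δx = (6 − 2.5)/8 = 0.4375.
Right endpoints: 2.9375, 3.375, 3.8125, 4.25, 4.6875, 5.125, 5.5625, 6.
v(2.9375) ≈ 3.1425, v(3.375) ≈ 3.2787, v(3.8125) ≈ 3.4095, v(4.25) ≈ 3.5355, v(4.6875) ≈ 3.6572, v(5.125) ≈ 3.7749, v(5.5625) ≈ 3.8891, v(6) ≈ 4.0000.
Sum = Δx · [v(2.9375) + v(3.375) + v(3.8125) + ...].
Sum ≈ 12.5508.

12.5508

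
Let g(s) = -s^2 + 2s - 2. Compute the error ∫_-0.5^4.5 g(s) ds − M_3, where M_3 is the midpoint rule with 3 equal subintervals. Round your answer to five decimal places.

Exact integral: ∫_-0.5^4.5 g(s) ds ≈ -20.4166667.
M_3 ≈ -19.2592593.
Error ≈ -20.4166667 − (-19.2592593) ≈ -1.15741.

-1.15741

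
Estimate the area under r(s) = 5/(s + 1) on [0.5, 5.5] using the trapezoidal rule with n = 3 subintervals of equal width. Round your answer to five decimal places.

7.77452

Δs = (5.5 − 0.5)/3 = 5/3.
r(0.5) = 10/3, r(13/6) = 30/19, r(23/6) = 30/29, r(5.5) = 10/13.
T_3 = (Δs/2)·[r(s_0) + 2r(s_1) + 2r(s_2) + r(s_3)].
Sum ≈ 7.77452.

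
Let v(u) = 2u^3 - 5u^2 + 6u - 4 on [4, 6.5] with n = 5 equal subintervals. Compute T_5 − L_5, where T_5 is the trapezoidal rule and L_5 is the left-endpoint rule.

T_5 = 485.
L_5 = 408.75.
T_5 − L_5 = 76.25.

76.25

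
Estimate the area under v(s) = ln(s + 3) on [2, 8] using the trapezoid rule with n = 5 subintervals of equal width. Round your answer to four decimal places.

Δs = (8 − 2)/5 = 1.2.
v(2) ≈ 1.6094, v(3.2) ≈ 1.8245, v(4.4) ≈ 2.0015, v(5.6) ≈ 2.1518, v(6.8) ≈ 2.2824, v(8) ≈ 2.3979.
T_5 = (Δs/2)·[v(s_0) + 2v(s_1) + ... + 2v(s_{4}) + v(s_5)].
Sum ≈ 12.3166.

12.3166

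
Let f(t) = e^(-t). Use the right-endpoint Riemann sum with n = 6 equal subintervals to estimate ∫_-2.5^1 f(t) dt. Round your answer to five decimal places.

8.70182

Δt = (1 − (-2.5))/6 = 7/12.
Right endpoints: -23/12, -4/3, -0.75, -1/6, 5/12, 1.
f(-23/12) ≈ 6.79826, f(-4/3) ≈ 3.79367, f(-0.75) ≈ 2.11700, f(-1/6) ≈ 1.18136, f(5/12) ≈ 0.65924, f(1) ≈ 0.36788.
Sum = Δt · [f(-23/12) + f(-4/3) + f(-0.75) + ...].
Sum ≈ 8.70182.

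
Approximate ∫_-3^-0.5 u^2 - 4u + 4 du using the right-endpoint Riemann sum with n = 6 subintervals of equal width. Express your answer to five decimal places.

32.62442

Δu = (-0.5 − (-3))/6 = 5/12.
Right endpoints: -31/12, -13/6, -1.75, -4/3, -11/12, -0.5.
f(-31/12) = 3025/144, f(-13/6) = 625/36, f(-1.75) = 14.0625, f(-4/3) = 100/9, f(-11/12) = 1225/144, f(-0.5) = 6.25.
Sum = Δu · [f(-31/12) + f(-13/6) + f(-1.75) + ...].
Sum ≈ 32.62442.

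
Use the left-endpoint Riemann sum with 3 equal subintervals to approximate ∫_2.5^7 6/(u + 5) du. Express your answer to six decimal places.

3.057143

Δu = (7 − 2.5)/3 = 1.5.
Left endpoints: 2.5, 4, 5.5.
f(2.5) = 0.8, f(4) = 2/3, f(5.5) = 4/7.
Sum = Δu · [f(2.5) + f(4) + f(5.5)].
Sum ≈ 3.057143.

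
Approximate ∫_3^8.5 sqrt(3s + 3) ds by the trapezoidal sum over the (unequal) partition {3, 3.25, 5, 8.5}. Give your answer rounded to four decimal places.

Subinterval widths: 0.25, 1.75, 3.5.
f(3) ≈ 3.4641, f(3.25) ≈ 3.5707, f(5) ≈ 4.2426, f(8.5) ≈ 5.3385.
On each subinterval the trapezoid contributes (Δs_i/2)·[f(s_{i-1}) + f(s_i)].
Sum ≈ 24.4831.

24.4831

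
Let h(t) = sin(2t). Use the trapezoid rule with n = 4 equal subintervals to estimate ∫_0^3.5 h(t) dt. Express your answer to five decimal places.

Δt = (3.5 − 0)/4 = 0.875.
h(0) ≈ 0.00000, h(0.875) ≈ 0.98399, h(1.75) ≈ -0.35078, h(2.625) ≈ -0.85893, h(3.5) ≈ 0.65699.
T_4 = (Δt/2)·[h(t_0) + 2h(t_1) + 2h(t_2) + 2h(t_3) + h(t_4)].
Sum ≈ 0.08992.

0.08992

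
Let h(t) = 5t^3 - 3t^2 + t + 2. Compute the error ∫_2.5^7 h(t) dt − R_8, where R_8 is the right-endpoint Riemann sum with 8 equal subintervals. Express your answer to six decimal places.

Exact integral: ∫_2.5^7 h(t) dt = 2655.421875.
R_8 ≈ 3097.18432617.
Error ≈ 2655.421875 − 3097.18432617 ≈ -441.762451.

-441.762451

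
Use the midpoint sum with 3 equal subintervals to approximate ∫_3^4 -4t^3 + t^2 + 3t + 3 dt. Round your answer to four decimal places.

-148.7870

Δt = (4 − 3)/3 = 1/3.
Midpoints: 19/6, 3.5, 23/6.
f(19/6) = -11285/108, f(3.5) = -145.75, f(23/6) = -21181/108.
Sum = Δt · [f(19/6) + f(3.5) + f(23/6)].
Sum ≈ -148.7870.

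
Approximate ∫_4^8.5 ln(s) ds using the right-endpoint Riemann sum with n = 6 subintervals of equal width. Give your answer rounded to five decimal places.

Δs = (8.5 − 4)/6 = 0.75.
Right endpoints: 4.75, 5.5, 6.25, 7, 7.75, 8.5.
f(4.75) ≈ 1.55814, f(5.5) ≈ 1.70475, f(6.25) ≈ 1.83258, f(7) ≈ 1.94591, f(7.75) ≈ 2.04769, f(8.5) ≈ 2.14007.
Sum = Δs · [f(4.75) + f(5.5) + f(6.25) + ...].
Sum ≈ 8.42186.

8.42186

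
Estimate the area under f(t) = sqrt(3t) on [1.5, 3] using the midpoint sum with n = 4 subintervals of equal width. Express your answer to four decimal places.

Δt = (3 − 1.5)/4 = 0.375.
Midpoints: 1.6875, 2.0625, 2.4375, 2.8125.
f(1.6875) ≈ 2.2500, f(2.0625) ≈ 2.4875, f(2.4375) ≈ 2.7042, f(2.8125) ≈ 2.9047.
Sum = Δt · [f(1.6875) + f(2.0625) + f(2.4375) + f(2.8125)].
Sum ≈ 3.8799.

3.8799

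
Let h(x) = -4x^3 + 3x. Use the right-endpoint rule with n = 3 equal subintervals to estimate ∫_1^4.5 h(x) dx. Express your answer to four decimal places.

-610.5556

Δx = (4.5 − 1)/3 = 7/6.
Right endpoints: 13/6, 10/3, 4.5.
h(13/6) = -923/27, h(10/3) = -3730/27, h(4.5) = -351.
Sum = Δx · [h(13/6) + h(10/3) + h(4.5)].
Sum ≈ -610.5556.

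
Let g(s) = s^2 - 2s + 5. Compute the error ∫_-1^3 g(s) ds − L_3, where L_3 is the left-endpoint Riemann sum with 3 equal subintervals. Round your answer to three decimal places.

Exact integral: ∫_-1^3 g(s) ds ≈ 21.33333.
L_3 ≈ 22.51852.
Error ≈ 21.33333 − 22.51852 ≈ -1.185.

-1.185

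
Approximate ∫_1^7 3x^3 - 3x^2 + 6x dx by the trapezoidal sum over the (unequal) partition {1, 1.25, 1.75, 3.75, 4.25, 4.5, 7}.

1758.97265625

Subinterval widths: 0.25, 0.5, 2, 0.5, 0.25, 2.5.
f(1) = 6, f(1.25) = 8.671875, f(1.75) = 17.390625, f(3.75) = 138.515625, f(4.25) = 201.609375, f(4.5) = 239.625, f(7) = 924.
On each subinterval the trapezoid contributes (Δx_i/2)·[f(x_{i-1}) + f(x_i)].
Sum = 1758.97265625.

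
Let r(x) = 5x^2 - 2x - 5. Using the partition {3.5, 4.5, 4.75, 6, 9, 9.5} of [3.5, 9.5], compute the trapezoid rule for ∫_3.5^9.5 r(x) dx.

Subinterval widths: 1, 0.25, 1.25, 3, 0.5.
r(3.5) = 49.25, r(4.5) = 87.25, r(4.75) = 98.3125, r(6) = 163, r(9) = 382, r(9.5) = 427.25.
On each subinterval the trapezoid contributes (Δx_i/2)·[r(x_{i-1}) + r(x_i)].
Sum = 1274.578125.

1274.578125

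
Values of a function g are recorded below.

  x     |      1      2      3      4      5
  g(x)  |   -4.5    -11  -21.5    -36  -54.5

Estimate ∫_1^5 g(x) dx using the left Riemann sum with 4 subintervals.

-73

Δx = 1.
Sum = 1·[(-4.5) + (-11) + (-21.5) + (-36)] = -73.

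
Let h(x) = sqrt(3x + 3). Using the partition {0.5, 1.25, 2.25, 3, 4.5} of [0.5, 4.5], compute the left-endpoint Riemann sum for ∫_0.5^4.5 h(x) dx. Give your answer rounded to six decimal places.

Subinterval widths: 0.75, 1, 0.75, 1.5.
Left endpoints: 0.5, 1.25, 2.25, 3.
h(0.5) ≈ 2.121320, h(1.25) ≈ 2.598076, h(2.25) ≈ 3.122499, h(3) ≈ 3.464102.
Sum = Σ Δx_i · h(x_i).
Sum ≈ 11.727093.

11.727093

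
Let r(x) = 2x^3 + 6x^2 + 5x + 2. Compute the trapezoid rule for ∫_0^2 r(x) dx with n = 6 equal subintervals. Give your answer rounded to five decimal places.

Δx = (2 − 0)/6 = 1/3.
r(0) = 2, r(1/3) = 119/27, r(2/3) = 232/27, r(1) = 15, r(4/3) = 650/27, r(5/3) = 979/27, r(2) = 52.
T_6 = (Δx/2)·[r(x_0) + 2r(x_1) + ... + 2r(x_{5}) + r(x_6)].
Sum ≈ 38.44444.

38.44444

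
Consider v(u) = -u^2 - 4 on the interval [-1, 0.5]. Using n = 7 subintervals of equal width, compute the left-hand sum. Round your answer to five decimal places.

Δu = (0.5 − (-1))/7 = 3/14.
Left endpoints: -1, -11/14, -4/7, -5/14, -1/7, 1/14, 2/7.
v(-1) = -5, v(-11/14) = -905/196, v(-4/7) = -212/49, v(-5/14) = -809/196, v(-1/7) = -197/49, v(1/14) = -785/196, v(2/7) = -200/49.
Sum = Δu · [v(-1) + v(-11/14) + v(-4/7) + ...].
Sum ≈ -6.46684.

-6.46684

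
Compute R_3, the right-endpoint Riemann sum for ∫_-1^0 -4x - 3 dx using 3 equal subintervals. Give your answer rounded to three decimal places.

-1.667

Δx = (0 − (-1))/3 = 1/3.
Right endpoints: -2/3, -1/3, 0.
f(-2/3) = -1/3, f(-1/3) = -5/3, f(0) = -3.
Sum = Δx · [f(-2/3) + f(-1/3) + f(0)].
Sum ≈ -1.667.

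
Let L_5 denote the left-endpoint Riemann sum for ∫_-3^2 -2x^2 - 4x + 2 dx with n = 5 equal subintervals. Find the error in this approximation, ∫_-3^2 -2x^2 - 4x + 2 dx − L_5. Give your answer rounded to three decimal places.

Exact integral: ∫_-3^2 f(x) dx ≈ -3.33333.
L_5 = 0.
Error ≈ -3.33333 − 0 ≈ -3.333.

-3.333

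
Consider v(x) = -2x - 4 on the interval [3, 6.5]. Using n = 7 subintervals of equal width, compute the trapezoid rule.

Δx = (6.5 − 3)/7 = 0.5.
v(3) = -10, v(3.5) = -11, v(4) = -12, v(4.5) = -13, v(5) = -14, v(5.5) = -15, v(6) = -16, v(6.5) = -17.
T_7 = (Δx/2)·[v(x_0) + 2v(x_1) + ... + 2v(x_{6}) + v(x_7)].
Sum = -47.25.

-47.25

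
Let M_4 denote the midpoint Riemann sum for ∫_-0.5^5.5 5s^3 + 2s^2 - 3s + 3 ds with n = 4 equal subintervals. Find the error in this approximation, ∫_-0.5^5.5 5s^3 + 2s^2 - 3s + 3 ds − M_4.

44.4375

Exact integral: ∫_-0.5^5.5 f(s) ds = 1227.75.
M_4 = 1183.3125.
Error = 1227.75 − 1183.3125 = 44.4375.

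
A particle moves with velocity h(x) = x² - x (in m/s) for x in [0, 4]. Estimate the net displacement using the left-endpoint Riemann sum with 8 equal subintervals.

Δx = (4 − 0)/8 = 0.5.
Left endpoints: 0, 0.5, 1, 1.5, 2, 2.5, 3, 3.5.
h(0) = 0, h(0.5) = -0.25, h(1) = 0, h(1.5) = 0.75, h(2) = 2, h(2.5) = 3.75, h(3) = 6, h(3.5) = 8.75.
Sum = Δx · [h(0) + h(0.5) + h(1) + ...].
Sum = 10.5.

10.5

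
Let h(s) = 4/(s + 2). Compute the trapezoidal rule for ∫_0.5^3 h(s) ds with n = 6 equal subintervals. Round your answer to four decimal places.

Δs = (3 − 0.5)/6 = 5/12.
h(0.5) = 1.6, h(11/12) = 48/35, h(4/3) = 1.2, h(1.75) = 16/15, h(13/6) = 0.96, h(31/12) = 48/55, h(3) = 0.8.
T_6 = (Δs/2)·[h(s_0) + 2h(s_1) + ... + 2h(s_{5}) + h(s_6)].
Sum ≈ 2.7795.

2.7795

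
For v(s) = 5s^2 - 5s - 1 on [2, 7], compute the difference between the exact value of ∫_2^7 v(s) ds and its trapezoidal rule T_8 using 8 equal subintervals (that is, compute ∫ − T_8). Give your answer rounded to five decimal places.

Exact integral: ∫_2^7 v(s) ds ≈ 440.8333333.
T_8 = 442.4609375.
Error ≈ 440.8333333 − 442.4609375 ≈ -1.62760.

-1.62760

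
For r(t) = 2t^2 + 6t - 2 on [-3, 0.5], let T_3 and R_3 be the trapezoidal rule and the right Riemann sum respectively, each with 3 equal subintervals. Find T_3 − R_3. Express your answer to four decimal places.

T_3 ≈ -13.578704.
R_3 ≈ -11.537037.
T_3 − R_3 ≈ -2.0417.

-2.0417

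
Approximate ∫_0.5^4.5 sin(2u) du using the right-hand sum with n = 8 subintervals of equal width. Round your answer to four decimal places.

Δu = (4.5 − 0.5)/8 = 0.5.
Right endpoints: 1, 1.5, 2, 2.5, 3, 3.5, 4, 4.5.
f(1) ≈ 0.9093, f(1.5) ≈ 0.1411, f(2) ≈ -0.7568, f(2.5) ≈ -0.9589, f(3) ≈ -0.2794, f(3.5) ≈ 0.6570, f(4) ≈ 0.9894, f(4.5) ≈ 0.4121.
Sum = Δu · [f(1) + f(1.5) + f(2) + ...].
Sum ≈ 0.5569.

0.5569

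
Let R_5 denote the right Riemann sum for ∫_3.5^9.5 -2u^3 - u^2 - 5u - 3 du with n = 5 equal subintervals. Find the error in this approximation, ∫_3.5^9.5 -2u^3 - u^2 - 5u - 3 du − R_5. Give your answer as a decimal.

1099.8

Exact integral: ∫_3.5^9.5 f(u) du = -4482.
R_5 = -5581.8.
Error = -4482 − (-5581.8) = 1099.8.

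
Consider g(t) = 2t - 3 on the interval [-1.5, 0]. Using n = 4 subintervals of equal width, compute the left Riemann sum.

-7.3125

Δt = (0 − (-1.5))/4 = 0.375.
Left endpoints: -1.5, -1.125, -0.75, -0.375.
g(-1.5) = -6, g(-1.125) = -5.25, g(-0.75) = -4.5, g(-0.375) = -3.75.
Sum = Δt · [g(-1.5) + g(-1.125) + g(-0.75) + g(-0.375)].
Sum = -7.3125.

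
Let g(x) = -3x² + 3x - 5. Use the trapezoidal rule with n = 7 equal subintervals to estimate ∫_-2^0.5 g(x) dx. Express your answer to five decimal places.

-26.40944

Δx = (0.5 − (-2))/7 = 5/14.
g(-2) = -23, g(-23/14) = -3533/196, g(-9/7) = -677/49, g(-13/14) = -2033/196, g(-4/7) = -377/49, g(-3/14) = -1133/196, g(1/7) = -227/49, g(0.5) = -4.25.
T_7 = (Δx/2)·[g(x_0) + 2g(x_1) + ... + 2g(x_{6}) + g(x_7)].
Sum ≈ -26.40944.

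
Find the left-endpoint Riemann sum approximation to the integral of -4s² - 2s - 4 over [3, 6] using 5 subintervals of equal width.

-257.52

Δs = (6 − 3)/5 = 0.6.
Left endpoints: 3, 3.6, 4.2, 4.8, 5.4.
f(3) = -46, f(3.6) = -63.04, f(4.2) = -82.96, f(4.8) = -105.76, f(5.4) = -131.44.
Sum = Δs · [f(3) + f(3.6) + f(4.2) + f(4.8) + f(5.4)].
Sum = -257.52.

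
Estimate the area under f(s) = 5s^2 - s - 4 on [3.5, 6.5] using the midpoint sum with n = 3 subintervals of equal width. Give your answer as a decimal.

358

Δs = (6.5 − 3.5)/3 = 1.
Midpoints: 4, 5, 6.
f(4) = 72, f(5) = 116, f(6) = 170.
Sum = Δs · [f(4) + f(5) + f(6)].
Sum = 358.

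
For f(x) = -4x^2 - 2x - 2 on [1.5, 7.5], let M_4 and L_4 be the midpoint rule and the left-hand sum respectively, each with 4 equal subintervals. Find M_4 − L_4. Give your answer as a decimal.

M_4 = -619.5.
L_4 = -462.
M_4 − L_4 = -157.5.

-157.5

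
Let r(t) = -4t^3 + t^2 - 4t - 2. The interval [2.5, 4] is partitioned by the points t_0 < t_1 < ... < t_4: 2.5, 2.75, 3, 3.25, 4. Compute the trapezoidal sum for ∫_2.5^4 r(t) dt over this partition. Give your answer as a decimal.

Subinterval widths: 0.25, 0.25, 0.25, 0.75.
r(2.5) = -68.25, r(2.75) = -88.625, r(3) = -113, r(3.25) = -141.75, r(4) = -258.
On each subinterval the trapezoid contributes (Δt_i/2)·[r(t_{i-1}) + r(t_i)].
Sum = -226.5625.

-226.5625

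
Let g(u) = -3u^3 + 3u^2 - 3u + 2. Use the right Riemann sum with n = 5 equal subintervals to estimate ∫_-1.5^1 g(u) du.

Δu = (1 − (-1.5))/5 = 0.5.
Right endpoints: -1, -0.5, 0, 0.5, 1.
g(-1) = 11, g(-0.5) = 4.625, g(0) = 2, g(0.5) = 0.875, g(1) = -1.
Sum = Δu · [g(-1) + g(-0.5) + g(0) + g(0.5) + g(1)].
Sum = 8.75.

8.75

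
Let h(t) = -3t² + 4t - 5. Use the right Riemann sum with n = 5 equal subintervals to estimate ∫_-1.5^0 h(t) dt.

-13.53

Δt = (0 − (-1.5))/5 = 0.3.
Right endpoints: -1.2, -0.9, -0.6, -0.3, 0.
h(-1.2) = -14.12, h(-0.9) = -11.03, h(-0.6) = -8.48, h(-0.3) = -6.47, h(0) = -5.
Sum = Δt · [h(-1.2) + h(-0.9) + h(-0.6) + h(-0.3) + h(0)].
Sum = -13.53.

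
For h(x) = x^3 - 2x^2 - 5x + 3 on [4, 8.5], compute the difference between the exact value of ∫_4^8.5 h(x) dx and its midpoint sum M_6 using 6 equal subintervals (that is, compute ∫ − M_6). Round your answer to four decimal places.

3.5332

Exact integral: ∫_4^8.5 h(x) dx = 747.140625.
M_6 ≈ 743.607422.
Error ≈ 747.140625 − 743.607422 ≈ 3.5332.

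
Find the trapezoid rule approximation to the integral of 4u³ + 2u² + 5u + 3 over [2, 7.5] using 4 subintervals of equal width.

Δu = (7.5 − 2)/4 = 1.375.
f(2) = 53, f(3.375) = 196.4296875, f(4.75) = 500.5625, f(6.125) = 1027.7890625, f(7.5) = 1840.5.
T_4 = (Δu/2)·[f(u_0) + 2f(u_1) + 2f(u_2) + 2f(u_3) + f(u_4)].
Sum = 3673.35546875.

3673.35546875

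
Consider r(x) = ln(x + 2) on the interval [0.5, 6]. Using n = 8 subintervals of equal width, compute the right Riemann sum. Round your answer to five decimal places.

9.23384

Δx = (6 − 0.5)/8 = 0.6875.
Right endpoints: 1.1875, 1.875, 2.5625, 3.25, 3.9375, 4.625, 5.3125, 6.
r(1.1875) ≈ 1.15924, r(1.875) ≈ 1.35455, r(2.5625) ≈ 1.51787, r(3.25) ≈ 1.65823, r(3.9375) ≈ 1.78129, r(4.625) ≈ 1.89085, r(5.3125) ≈ 1.98959, r(6) ≈ 2.07944.
Sum = Δx · [r(1.1875) + r(1.875) + r(2.5625) + ...].
Sum ≈ 9.23384.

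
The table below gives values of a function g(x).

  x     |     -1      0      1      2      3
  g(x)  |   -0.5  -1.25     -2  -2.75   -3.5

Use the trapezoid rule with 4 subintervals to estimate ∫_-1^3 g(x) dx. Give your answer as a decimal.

Δx = 1.
T_4 = (1/2)·[(-0.5) + 2·(-1.25) + 2·(-2) + 2·(-2.75) + (-3.5)] = -8.

-8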